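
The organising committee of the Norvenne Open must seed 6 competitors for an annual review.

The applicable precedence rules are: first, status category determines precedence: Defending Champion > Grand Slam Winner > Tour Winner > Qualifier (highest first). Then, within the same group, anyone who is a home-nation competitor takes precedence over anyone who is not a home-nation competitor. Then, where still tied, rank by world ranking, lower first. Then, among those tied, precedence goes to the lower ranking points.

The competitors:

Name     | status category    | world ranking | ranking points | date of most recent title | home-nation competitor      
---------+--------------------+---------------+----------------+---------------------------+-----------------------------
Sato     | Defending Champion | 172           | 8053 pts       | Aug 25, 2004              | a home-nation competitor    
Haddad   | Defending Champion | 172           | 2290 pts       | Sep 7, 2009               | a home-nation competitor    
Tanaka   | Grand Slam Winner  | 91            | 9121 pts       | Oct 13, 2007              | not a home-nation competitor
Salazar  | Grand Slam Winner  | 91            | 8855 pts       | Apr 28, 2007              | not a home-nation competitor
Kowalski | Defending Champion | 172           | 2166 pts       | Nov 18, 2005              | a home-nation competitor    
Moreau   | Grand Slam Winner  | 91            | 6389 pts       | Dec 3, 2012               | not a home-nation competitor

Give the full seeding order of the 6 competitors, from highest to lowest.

Kowalski, Haddad, Sato, Moreau, Salazar, Tanaka

By status category: Kowalski, Haddad and Sato (Defending Champion); then Moreau, Salazar and Tanaka (Grand Slam Winner).
Kowalski, Haddad and Sato are each a home-nation competitor, so the next rule applies.
Kowalski, Haddad and Sato all have world ranking 172, so the next rule applies.
Among Kowalski, Haddad and Sato, by ranking points (lower first): Kowalski (2166 pts) before Haddad (2290 pts) before Sato (8053 pts).
Moreau, Salazar and Tanaka are each not a home-nation competitor, so the next rule applies.
Moreau, Salazar and Tanaka all have world ranking 91, so the next rule applies.
Among Moreau, Salazar and Tanaka, by ranking points (lower first): Moreau (6389 pts) before Salazar (8855 pts) before Tanaka (9121 pts).
Full order: Kowalski, Haddad, Sato, Moreau, Salazar, Tanaka.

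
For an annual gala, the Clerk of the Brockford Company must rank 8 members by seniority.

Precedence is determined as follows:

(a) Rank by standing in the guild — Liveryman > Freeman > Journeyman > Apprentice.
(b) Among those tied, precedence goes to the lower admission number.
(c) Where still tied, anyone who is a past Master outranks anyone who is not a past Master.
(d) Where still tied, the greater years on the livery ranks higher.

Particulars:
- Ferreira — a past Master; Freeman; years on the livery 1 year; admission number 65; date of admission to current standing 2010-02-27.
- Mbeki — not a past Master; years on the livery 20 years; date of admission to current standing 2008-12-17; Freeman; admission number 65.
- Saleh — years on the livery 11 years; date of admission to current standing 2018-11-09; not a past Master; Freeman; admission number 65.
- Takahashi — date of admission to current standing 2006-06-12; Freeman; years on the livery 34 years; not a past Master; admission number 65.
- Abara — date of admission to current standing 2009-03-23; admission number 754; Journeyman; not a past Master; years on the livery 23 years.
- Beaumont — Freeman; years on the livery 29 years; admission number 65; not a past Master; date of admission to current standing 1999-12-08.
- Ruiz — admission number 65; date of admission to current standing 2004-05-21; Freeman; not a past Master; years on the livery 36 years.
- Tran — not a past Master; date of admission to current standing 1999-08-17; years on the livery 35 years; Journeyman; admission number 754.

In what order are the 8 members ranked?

Ferreira, Ruiz, Takahashi, Beaumont, Mbeki, Saleh, Tran, Abara

By standing in the guild: Ferreira, Ruiz, Takahashi, Beaumont, Mbeki and Saleh (Freeman); then Tran and Abara (Journeyman).
Ferreira, Ruiz, Takahashi, Beaumont, Mbeki and Saleh all have admission number 65, so the next rule applies.
Among Ferreira, Ruiz, Takahashi, Beaumont, Mbeki and Saleh, a past Master before not a past Master: Ferreira (a past Master) before Ruiz, Takahashi, Beaumont, Mbeki and Saleh (not a past Master).
Among Ruiz, Takahashi, Beaumont, Mbeki and Saleh, by years on the livery (higher first): Ruiz (36 years) before Takahashi (34 years) before Beaumont (29 years) before Mbeki (20 years) before Saleh (11 years).
Tran and Abara both have admission number 754, so the next rule applies.
Tran and Abara are each not a past Master, so the next rule applies.
Among Tran and Abara, by years on the livery (higher first): Tran (35 years) before Abara (23 years).
Full order: Ferreira, Ruiz, Takahashi, Beaumont, Mbeki, Saleh, Tran, Abara.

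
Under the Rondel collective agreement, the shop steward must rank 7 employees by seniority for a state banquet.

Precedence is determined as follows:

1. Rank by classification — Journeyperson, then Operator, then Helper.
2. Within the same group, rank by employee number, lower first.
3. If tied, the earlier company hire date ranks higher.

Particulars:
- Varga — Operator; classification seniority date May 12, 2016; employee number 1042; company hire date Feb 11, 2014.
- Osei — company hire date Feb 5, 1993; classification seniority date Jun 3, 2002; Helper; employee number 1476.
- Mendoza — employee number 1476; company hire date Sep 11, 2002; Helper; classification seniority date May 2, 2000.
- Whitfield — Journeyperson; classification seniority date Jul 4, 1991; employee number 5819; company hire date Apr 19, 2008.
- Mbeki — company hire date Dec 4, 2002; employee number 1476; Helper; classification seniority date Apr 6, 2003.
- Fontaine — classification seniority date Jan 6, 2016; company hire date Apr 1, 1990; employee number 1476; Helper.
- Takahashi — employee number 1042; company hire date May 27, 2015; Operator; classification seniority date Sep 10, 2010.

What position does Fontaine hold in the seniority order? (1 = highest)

By classification: Whitfield (Journeyperson); then Varga and Takahashi (Operator); then Fontaine, Osei, Mendoza and Mbeki (Helper).
Varga and Takahashi both have employee number 1042, so the next rule applies.
Among Varga and Takahashi, by company hire date (earlier first): Varga (Feb 11, 2014) before Takahashi (May 27, 2015).
Fontaine, Osei, Mendoza and Mbeki all have employee number 1476, so the next rule applies.
Among Fontaine, Osei, Mendoza and Mbeki, by company hire date (earlier first): Fontaine (Apr 1, 1990) before Osei (Feb 5, 1993) before Mendoza (Sep 11, 2002) before Mbeki (Dec 4, 2002).
Order: Whitfield, Varga, Takahashi, Fontaine, Osei, Mendoza, Mbeki. So position 4.

4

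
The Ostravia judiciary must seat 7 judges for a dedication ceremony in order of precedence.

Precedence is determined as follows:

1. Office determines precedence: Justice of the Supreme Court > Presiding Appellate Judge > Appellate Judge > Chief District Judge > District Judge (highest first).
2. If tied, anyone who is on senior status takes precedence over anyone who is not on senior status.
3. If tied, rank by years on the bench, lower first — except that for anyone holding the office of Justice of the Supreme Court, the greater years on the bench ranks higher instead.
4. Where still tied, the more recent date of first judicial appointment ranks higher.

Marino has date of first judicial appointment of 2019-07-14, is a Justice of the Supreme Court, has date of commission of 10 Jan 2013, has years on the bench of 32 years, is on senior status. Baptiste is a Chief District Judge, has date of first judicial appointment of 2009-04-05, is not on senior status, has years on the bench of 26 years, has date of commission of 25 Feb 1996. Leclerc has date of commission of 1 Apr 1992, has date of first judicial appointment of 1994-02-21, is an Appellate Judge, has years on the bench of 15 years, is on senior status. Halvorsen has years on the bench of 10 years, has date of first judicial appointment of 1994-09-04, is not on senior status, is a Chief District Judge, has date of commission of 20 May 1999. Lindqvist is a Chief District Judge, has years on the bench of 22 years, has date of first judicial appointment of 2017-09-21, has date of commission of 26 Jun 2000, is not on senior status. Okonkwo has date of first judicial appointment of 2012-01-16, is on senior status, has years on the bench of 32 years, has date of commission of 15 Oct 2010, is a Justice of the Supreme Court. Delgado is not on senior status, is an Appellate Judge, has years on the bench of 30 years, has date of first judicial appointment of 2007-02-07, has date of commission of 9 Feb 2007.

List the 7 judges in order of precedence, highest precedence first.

Marino, Okonkwo, Leclerc, Delgado, Halvorsen, Lindqvist, Baptiste

By office: Marino and Okonkwo (Justice of the Supreme Court); then Leclerc and Delgado (Appellate Judge); then Halvorsen, Lindqvist and Baptiste (Chief District Judge).
Marino and Okonkwo are each on senior status, so the next rule applies.
Marino and Okonkwo both have years on the bench 32 years, so the next rule applies.
Among Marino and Okonkwo, by date of first judicial appointment (later first): Marino (2019-07-14) before Okonkwo (2012-01-16).
Among Leclerc and Delgado, on senior status before not on senior status: Leclerc (on senior status) before Delgado (not on senior status).
Halvorsen, Lindqvist and Baptiste are each not on senior status, so the next rule applies.
Among Halvorsen, Lindqvist and Baptiste, by years on the bench (lower first): Halvorsen (10 years) before Lindqvist (22 years) before Baptiste (26 years).
Full order: Marino, Okonkwo, Leclerc, Delgado, Halvorsen, Lindqvist, Baptiste.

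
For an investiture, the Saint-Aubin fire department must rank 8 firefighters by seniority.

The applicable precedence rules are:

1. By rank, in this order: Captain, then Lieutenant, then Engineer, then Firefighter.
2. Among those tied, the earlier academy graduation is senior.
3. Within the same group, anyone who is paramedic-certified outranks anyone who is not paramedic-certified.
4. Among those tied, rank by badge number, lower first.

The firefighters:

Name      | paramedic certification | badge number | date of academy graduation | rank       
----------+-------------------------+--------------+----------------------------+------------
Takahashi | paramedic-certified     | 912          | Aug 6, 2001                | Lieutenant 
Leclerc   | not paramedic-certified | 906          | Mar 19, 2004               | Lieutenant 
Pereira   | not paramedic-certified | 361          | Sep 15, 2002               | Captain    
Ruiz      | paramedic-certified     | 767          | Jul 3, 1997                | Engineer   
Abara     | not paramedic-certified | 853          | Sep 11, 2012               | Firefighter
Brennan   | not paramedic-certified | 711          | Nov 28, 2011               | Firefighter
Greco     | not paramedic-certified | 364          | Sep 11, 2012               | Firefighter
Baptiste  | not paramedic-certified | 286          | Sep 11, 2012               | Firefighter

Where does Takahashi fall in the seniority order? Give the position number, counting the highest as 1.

By rank: Pereira (Captain); then Takahashi and Leclerc (Lieutenant); then Ruiz (Engineer); then Brennan, Baptiste, Greco and Abara (Firefighter).
Among Takahashi and Leclerc, by date of academy graduation (earlier first): Takahashi (Aug 6, 2001) before Leclerc (Mar 19, 2004).
Among Brennan, Baptiste, Greco and Abara, by date of academy graduation (earlier first): Brennan (Nov 28, 2011) before Baptiste, Greco and Abara (Sep 11, 2012).
Baptiste, Greco and Abara are each not paramedic-certified, so the next rule applies.
Among Baptiste, Greco and Abara, by badge number (lower first): Baptiste (286) before Greco (364) before Abara (853).
Order: Pereira, Takahashi, Leclerc, Ruiz, Brennan, Baptiste, Greco, Abara. So position 2.

2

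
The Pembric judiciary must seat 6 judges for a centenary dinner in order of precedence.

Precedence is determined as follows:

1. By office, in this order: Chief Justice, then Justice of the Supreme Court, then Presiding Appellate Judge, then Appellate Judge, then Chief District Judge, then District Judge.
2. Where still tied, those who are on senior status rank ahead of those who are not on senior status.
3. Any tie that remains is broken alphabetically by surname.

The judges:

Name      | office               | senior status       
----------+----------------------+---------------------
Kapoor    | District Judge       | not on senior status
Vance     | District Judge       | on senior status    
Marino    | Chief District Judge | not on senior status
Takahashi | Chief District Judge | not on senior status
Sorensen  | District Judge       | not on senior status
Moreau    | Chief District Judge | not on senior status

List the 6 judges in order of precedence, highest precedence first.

Marino, Moreau, Takahashi, Vance, Kapoor, Sorensen

By office: Marino, Moreau and Takahashi (Chief District Judge); then Vance, Kapoor and Sorensen (District Judge).
Marino, Moreau and Takahashi are each not on senior status, so the next rule applies.
Among Marino, Moreau and Takahashi, alphabetically by surname: Marino before Moreau before Takahashi.
Among Vance, Kapoor and Sorensen, on senior status before not on senior status: Vance (on senior status) before Kapoor and Sorensen (not on senior status).
Among Kapoor and Sorensen, alphabetically by surname: Kapoor before Sorensen.
Full order: Marino, Moreau, Takahashi, Vance, Kapoor, Sorensen.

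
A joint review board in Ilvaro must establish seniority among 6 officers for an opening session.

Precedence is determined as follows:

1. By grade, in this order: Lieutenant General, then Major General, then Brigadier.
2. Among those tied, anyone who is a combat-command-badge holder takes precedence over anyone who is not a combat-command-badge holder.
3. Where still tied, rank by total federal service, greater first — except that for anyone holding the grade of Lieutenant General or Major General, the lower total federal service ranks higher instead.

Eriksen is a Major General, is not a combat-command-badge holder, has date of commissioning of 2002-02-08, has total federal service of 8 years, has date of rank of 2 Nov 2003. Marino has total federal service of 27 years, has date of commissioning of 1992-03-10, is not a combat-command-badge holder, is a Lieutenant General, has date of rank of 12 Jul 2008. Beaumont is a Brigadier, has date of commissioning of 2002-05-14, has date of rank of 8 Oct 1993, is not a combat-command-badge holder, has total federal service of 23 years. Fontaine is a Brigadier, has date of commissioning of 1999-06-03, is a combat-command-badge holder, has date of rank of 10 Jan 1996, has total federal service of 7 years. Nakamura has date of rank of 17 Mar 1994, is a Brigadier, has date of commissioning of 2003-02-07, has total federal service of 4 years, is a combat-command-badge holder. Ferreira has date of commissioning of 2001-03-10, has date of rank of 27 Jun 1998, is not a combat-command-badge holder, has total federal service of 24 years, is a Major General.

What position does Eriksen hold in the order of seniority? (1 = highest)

2

By grade: Marino (Lieutenant General); then Eriksen and Ferreira (Major General); then Fontaine, Nakamura and Beaumont (Brigadier).
Eriksen and Ferreira are each not a combat-command-badge holder, so the next rule applies.
Among Eriksen and Ferreira, by total federal service (lower first) (reversed rule for this group): Eriksen (8 years) before Ferreira (24 years).
Among Fontaine, Nakamura and Beaumont, a combat-command-badge holder before not a combat-command-badge holder: Fontaine and Nakamura (a combat-command-badge holder) before Beaumont (not a combat-command-badge holder).
Among Fontaine and Nakamura, by total federal service (higher first): Fontaine (7 years) before Nakamura (4 years).
Order: Marino, Eriksen, Ferreira, Fontaine, Nakamura, Beaumont. So position 2.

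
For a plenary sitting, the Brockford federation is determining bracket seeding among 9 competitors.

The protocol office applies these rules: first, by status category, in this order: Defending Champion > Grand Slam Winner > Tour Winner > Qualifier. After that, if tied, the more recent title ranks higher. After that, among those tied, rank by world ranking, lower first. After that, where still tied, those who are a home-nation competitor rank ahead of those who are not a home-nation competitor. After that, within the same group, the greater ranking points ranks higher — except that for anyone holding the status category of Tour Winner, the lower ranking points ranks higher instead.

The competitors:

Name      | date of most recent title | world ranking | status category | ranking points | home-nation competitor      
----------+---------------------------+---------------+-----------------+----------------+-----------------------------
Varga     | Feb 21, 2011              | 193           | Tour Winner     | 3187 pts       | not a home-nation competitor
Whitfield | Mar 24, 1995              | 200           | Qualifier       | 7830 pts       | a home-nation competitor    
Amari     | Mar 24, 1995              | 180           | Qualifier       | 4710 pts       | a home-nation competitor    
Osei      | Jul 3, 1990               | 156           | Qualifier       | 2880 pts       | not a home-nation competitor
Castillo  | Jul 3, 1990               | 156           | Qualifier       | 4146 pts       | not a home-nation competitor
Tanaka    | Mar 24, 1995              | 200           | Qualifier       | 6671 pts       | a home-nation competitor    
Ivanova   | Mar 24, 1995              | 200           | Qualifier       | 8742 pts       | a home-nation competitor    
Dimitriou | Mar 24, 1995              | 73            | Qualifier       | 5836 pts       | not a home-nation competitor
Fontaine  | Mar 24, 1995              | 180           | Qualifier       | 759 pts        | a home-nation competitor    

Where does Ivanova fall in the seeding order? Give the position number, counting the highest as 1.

5

By status category: Varga (Tour Winner); then Dimitriou, Amari, Fontaine, Ivanova, Whitfield, Tanaka, Castillo and Osei (Qualifier).
Among Dimitriou, Amari, Fontaine, Ivanova, Whitfield, Tanaka, Castillo and Osei, by date of most recent title (later first): Dimitriou, Amari, Fontaine, Ivanova, Whitfield and Tanaka (Mar 24, 1995) before Castillo and Osei (Jul 3, 1990).
Among Dimitriou, Amari, Fontaine, Ivanova, Whitfield and Tanaka, by world ranking (lower first): Dimitriou (73) before Amari and Fontaine (180) before Ivanova, Whitfield and Tanaka (200).
Amari and Fontaine are each a home-nation competitor, so the next rule applies.
Among Amari and Fontaine, by ranking points (higher first): Amari (4710 pts) before Fontaine (759 pts).
Ivanova, Whitfield and Tanaka are each a home-nation competitor, so the next rule applies.
Among Ivanova, Whitfield and Tanaka, by ranking points (higher first): Ivanova (8742 pts) before Whitfield (7830 pts) before Tanaka (6671 pts).
Castillo and Osei both have world ranking 156, so the next rule applies.
Castillo and Osei are each not a home-nation competitor, so the next rule applies.
Among Castillo and Osei, by ranking points (higher first): Castillo (4146 pts) before Osei (2880 pts).
Order: Varga, Dimitriou, Amari, Fontaine, Ivanova, Whitfield, Tanaka, Castillo, Osei. So position 5.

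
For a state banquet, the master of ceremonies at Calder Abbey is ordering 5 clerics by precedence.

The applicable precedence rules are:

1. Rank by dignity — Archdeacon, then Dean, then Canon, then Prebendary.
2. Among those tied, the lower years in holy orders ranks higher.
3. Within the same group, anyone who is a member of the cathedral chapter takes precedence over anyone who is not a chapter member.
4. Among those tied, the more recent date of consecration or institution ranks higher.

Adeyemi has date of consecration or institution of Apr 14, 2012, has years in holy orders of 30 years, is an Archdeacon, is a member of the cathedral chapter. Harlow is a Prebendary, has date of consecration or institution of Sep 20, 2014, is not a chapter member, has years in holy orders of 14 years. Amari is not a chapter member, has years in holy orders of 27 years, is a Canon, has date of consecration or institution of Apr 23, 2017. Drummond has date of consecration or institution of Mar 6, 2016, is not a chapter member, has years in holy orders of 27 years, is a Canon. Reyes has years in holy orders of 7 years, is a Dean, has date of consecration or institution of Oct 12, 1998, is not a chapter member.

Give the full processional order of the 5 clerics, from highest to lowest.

By dignity: Adeyemi (Archdeacon); then Reyes (Dean); then Amari and Drummond (Canon); then Harlow (Prebendary).
Amari and Drummond both have years in holy orders 27 years, so the next rule applies.
Amari and Drummond are each not a chapter member, so the next rule applies.
Among Amari and Drummond, by date of consecration or institution (later first): Amari (Apr 23, 2017) before Drummond (Mar 6, 2016).
Full order: Adeyemi, Reyes, Amari, Drummond, Harlow.

Adeyemi, Reyes, Amari, Drummond, Harlow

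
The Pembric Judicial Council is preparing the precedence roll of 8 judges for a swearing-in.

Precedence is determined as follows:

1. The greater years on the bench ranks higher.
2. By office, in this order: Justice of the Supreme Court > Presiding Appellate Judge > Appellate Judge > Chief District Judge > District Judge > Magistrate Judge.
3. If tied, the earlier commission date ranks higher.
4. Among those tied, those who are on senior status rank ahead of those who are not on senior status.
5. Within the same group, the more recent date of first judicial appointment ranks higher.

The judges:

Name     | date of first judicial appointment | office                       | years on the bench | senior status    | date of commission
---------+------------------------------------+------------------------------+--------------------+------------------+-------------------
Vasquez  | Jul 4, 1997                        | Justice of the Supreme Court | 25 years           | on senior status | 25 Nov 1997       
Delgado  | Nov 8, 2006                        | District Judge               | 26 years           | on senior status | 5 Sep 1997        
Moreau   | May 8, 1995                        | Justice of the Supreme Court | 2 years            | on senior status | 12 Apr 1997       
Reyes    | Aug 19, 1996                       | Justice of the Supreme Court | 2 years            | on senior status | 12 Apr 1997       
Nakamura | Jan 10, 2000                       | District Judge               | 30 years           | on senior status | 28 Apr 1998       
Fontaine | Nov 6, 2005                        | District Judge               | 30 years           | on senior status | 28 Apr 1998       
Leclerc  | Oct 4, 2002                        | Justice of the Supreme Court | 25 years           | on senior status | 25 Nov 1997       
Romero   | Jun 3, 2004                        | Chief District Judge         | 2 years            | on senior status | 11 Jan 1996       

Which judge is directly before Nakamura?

Fontaine

By years on the bench (higher first): Fontaine and Nakamura (both 30 years); then Delgado (26 years); then Leclerc and Vasquez (both 25 years); then Reyes, Moreau and Romero (each 2 years).
Fontaine and Nakamura are each District Judge, so the next rule applies.
Fontaine and Nakamura both have date of commission 28 Apr 1998, so the next rule applies.
Fontaine and Nakamura are each on senior status, so the next rule applies.
Among Fontaine and Nakamura, by date of first judicial appointment (later first): Fontaine (Nov 6, 2005) before Nakamura (Jan 10, 2000).
Leclerc and Vasquez are each Justice of the Supreme Court, so the next rule applies.
Leclerc and Vasquez both have date of commission 25 Nov 1997, so the next rule applies.
Leclerc and Vasquez are each on senior status, so the next rule applies.
Among Leclerc and Vasquez, by date of first judicial appointment (later first): Leclerc (Oct 4, 2002) before Vasquez (Jul 4, 1997).
Among Reyes, Moreau and Romero, by office: Reyes and Moreau (Justice of the Supreme Court) before Romero (Chief District Judge).
Reyes and Moreau both have date of commission 12 Apr 1997, so the next rule applies.
Reyes and Moreau are each on senior status, so the next rule applies.
Among Reyes and Moreau, by date of first judicial appointment (later first): Reyes (Aug 19, 1996) before Moreau (May 8, 1995).
Order: Fontaine, Nakamura, Delgado, Leclerc, Vasquez, Reyes, Moreau, Romero.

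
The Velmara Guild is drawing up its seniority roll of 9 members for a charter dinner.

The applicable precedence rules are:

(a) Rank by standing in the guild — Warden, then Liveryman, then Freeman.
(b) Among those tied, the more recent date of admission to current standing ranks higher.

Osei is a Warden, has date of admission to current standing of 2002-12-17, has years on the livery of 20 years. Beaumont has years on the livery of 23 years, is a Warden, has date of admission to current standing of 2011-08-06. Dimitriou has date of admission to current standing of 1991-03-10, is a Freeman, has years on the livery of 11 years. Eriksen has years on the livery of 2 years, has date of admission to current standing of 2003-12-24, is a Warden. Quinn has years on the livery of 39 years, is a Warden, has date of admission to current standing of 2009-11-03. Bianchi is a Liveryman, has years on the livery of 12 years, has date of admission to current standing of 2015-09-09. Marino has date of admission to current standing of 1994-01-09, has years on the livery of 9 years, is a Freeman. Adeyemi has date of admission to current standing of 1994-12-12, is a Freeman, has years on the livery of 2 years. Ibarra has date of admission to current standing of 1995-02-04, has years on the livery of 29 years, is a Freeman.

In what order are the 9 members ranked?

By standing in the guild: Beaumont, Quinn, Eriksen and Osei (Warden); then Bianchi (Liveryman); then Ibarra, Adeyemi, Marino and Dimitriou (Freeman).
Among Beaumont, Quinn, Eriksen and Osei, by date of admission to current standing (later first): Beaumont (2011-08-06) before Quinn (2009-11-03) before Eriksen (2003-12-24) before Osei (2002-12-17).
Among Ibarra, Adeyemi, Marino and Dimitriou, by date of admission to current standing (later first): Ibarra (1995-02-04) before Adeyemi (1994-12-12) before Marino (1994-01-09) before Dimitriou (1991-03-10).
Full order: Beaumont, Quinn, Eriksen, Osei, Bianchi, Ibarra, Adeyemi, Marino, Dimitriou.

Beaumont, Quinn, Eriksen, Osei, Bianchi, Ibarra, Adeyemi, Marino, Dimitriou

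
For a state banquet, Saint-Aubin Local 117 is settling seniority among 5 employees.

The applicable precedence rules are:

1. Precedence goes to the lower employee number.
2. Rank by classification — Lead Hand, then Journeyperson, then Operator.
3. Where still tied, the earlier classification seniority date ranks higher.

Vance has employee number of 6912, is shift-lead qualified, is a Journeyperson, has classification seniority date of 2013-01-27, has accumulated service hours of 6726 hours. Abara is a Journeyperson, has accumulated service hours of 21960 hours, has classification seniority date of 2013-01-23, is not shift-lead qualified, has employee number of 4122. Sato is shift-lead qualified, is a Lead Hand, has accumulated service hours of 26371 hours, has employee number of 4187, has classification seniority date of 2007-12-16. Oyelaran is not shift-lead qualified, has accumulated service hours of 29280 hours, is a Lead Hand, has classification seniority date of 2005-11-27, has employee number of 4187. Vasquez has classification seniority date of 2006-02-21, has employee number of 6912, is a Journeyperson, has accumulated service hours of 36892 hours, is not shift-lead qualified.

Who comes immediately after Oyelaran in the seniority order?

By employee number (lower first): Abara (4122); then Oyelaran and Sato (both 4187); then Vasquez and Vance (both 6912).
Oyelaran and Sato are each Lead Hand, so the next rule applies.
Among Oyelaran and Sato, by classification seniority date (earlier first): Oyelaran (2005-11-27) before Sato (2007-12-16).
Vasquez and Vance are each Journeyperson, so the next rule applies.
Among Vasquez and Vance, by classification seniority date (earlier first): Vasquez (2006-02-21) before Vance (2013-01-27).
Order: Abara, Oyelaran, Sato, Vasquez, Vance.

Sato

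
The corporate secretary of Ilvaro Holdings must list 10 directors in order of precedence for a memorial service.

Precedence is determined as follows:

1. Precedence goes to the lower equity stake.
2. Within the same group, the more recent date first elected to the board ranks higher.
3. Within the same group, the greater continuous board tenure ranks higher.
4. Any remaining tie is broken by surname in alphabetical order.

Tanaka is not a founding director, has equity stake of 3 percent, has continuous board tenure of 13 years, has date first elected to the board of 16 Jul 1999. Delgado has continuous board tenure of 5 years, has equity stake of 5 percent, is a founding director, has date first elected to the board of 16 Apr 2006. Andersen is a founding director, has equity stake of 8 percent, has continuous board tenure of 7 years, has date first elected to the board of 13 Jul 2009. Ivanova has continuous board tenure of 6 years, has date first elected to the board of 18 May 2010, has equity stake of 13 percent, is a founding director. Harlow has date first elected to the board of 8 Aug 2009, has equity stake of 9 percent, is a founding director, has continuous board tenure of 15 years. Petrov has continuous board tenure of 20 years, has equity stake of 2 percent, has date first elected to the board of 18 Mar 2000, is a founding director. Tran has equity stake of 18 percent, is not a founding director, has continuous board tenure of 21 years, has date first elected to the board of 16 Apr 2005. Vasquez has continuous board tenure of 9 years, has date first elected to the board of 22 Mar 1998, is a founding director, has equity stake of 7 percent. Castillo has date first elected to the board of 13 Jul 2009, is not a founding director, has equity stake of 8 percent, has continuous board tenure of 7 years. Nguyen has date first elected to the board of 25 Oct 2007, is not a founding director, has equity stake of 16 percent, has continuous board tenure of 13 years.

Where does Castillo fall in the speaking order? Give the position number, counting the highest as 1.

6

By equity stake (lower first): Petrov (2 percent); then Tanaka (3 percent); then Delgado (5 percent); then Vasquez (7 percent); then Andersen and Castillo (both 8 percent); then Harlow (9 percent); then Ivanova (13 percent); then Nguyen (16 percent); then Tran (18 percent).
Andersen and Castillo both have date first elected to the board 13 Jul 2009, so the next rule applies.
Andersen and Castillo both have continuous board tenure 7 years, so the next rule applies.
Among Andersen and Castillo, alphabetically by surname: Andersen before Castillo.
Order: Petrov, Tanaka, Delgado, Vasquez, Andersen, Castillo, Harlow, Ivanova, Nguyen, Tran. So position 6.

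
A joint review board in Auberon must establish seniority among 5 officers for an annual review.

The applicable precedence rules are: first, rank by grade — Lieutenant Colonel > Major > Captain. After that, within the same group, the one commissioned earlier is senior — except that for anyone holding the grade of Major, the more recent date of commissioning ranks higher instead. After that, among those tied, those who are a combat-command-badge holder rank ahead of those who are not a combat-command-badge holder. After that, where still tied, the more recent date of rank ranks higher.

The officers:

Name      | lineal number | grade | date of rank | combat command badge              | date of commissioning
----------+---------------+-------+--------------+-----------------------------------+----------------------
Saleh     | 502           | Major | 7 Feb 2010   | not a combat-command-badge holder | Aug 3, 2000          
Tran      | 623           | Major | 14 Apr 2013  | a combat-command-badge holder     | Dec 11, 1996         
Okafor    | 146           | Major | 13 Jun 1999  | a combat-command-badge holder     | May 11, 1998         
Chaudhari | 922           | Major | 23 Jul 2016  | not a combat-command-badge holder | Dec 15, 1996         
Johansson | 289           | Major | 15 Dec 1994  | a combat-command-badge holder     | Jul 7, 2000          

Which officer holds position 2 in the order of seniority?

By grade: Saleh, Johansson, Okafor, Chaudhari and Tran (Major).
Among Saleh, Johansson, Okafor, Chaudhari and Tran, by date of commissioning (later first) (reversed rule for this group): Saleh (Aug 3, 2000) before Johansson (Jul 7, 2000) before Okafor (May 11, 1998) before Chaudhari (Dec 15, 1996) before Tran (Dec 11, 1996).
Order: Saleh, Johansson, Okafor, Chaudhari, Tran.

Johansson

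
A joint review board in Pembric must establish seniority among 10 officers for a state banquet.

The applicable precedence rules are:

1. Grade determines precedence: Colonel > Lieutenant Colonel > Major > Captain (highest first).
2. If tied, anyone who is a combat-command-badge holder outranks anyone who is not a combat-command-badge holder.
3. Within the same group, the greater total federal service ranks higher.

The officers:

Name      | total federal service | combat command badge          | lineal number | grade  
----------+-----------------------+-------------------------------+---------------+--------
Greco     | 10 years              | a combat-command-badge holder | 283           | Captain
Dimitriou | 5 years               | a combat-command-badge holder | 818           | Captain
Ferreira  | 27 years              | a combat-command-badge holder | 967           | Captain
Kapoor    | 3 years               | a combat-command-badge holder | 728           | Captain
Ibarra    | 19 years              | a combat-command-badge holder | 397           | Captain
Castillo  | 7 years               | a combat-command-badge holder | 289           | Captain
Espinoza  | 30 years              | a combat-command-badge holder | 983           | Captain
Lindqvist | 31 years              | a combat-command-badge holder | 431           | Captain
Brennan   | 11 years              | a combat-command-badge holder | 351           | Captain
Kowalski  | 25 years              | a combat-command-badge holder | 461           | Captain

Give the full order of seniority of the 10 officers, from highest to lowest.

Lindqvist, Espinoza, Ferreira, Kowalski, Ibarra, Brennan, Greco, Castillo, Dimitriou, Kapoor

By grade: Lindqvist, Espinoza, Ferreira, Kowalski, Ibarra, Brennan, Greco, Castillo, Dimitriou and Kapoor (Captain).
Lindqvist, Espinoza, Ferreira, Kowalski, Ibarra, Brennan, Greco, Castillo, Dimitriou and Kapoor are each a combat-command-badge holder, so the next rule applies.
Among Lindqvist, Espinoza, Ferreira, Kowalski, Ibarra, Brennan, Greco, Castillo, Dimitriou and Kapoor, by total federal service (higher first): Lindqvist (31 years) before Espinoza (30 years) before Ferreira (27 years) before Kowalski (25 years) before Ibarra (19 years) before Brennan (11 years) before Greco (10 years) before Castillo (7 years) before Dimitriou (5 years) before Kapoor (3 years).
Full order: Lindqvist, Espinoza, Ferreira, Kowalski, Ibarra, Brennan, Greco, Castillo, Dimitriou, Kapoor.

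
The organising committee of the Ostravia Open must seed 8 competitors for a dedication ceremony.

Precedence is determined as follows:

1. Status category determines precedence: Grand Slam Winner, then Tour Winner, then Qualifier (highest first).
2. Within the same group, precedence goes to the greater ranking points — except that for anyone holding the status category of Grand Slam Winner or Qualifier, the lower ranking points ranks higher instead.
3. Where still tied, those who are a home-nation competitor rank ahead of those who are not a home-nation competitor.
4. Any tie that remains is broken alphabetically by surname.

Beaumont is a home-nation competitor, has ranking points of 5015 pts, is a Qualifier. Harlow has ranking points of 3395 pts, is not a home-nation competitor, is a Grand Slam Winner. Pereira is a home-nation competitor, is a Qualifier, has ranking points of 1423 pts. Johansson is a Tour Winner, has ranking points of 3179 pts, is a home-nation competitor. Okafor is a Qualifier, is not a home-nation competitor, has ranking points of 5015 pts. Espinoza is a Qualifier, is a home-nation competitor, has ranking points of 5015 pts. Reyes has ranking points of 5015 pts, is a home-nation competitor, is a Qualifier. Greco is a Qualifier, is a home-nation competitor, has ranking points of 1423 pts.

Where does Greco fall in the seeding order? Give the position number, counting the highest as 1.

By status category: Harlow (Grand Slam Winner); then Johansson (Tour Winner); then Greco, Pereira, Beaumont, Espinoza, Reyes and Okafor (Qualifier).
Among Greco, Pereira, Beaumont, Espinoza, Reyes and Okafor, by ranking points (lower first) (reversed rule for this group): Greco and Pereira (1423 pts) before Beaumont, Espinoza, Reyes and Okafor (5015 pts).
Greco and Pereira are each a home-nation competitor, so the next rule applies.
Among Greco and Pereira, alphabetically by surname: Greco before Pereira.
Among Beaumont, Espinoza, Reyes and Okafor, a home-nation competitor before not a home-nation competitor: Beaumont, Espinoza and Reyes (a home-nation competitor) before Okafor (not a home-nation competitor).
Among Beaumont, Espinoza and Reyes, alphabetically by surname: Beaumont before Espinoza before Reyes.
Order: Harlow, Johansson, Greco, Pereira, Beaumont, Espinoza, Reyes, Okafor. So position 3.

3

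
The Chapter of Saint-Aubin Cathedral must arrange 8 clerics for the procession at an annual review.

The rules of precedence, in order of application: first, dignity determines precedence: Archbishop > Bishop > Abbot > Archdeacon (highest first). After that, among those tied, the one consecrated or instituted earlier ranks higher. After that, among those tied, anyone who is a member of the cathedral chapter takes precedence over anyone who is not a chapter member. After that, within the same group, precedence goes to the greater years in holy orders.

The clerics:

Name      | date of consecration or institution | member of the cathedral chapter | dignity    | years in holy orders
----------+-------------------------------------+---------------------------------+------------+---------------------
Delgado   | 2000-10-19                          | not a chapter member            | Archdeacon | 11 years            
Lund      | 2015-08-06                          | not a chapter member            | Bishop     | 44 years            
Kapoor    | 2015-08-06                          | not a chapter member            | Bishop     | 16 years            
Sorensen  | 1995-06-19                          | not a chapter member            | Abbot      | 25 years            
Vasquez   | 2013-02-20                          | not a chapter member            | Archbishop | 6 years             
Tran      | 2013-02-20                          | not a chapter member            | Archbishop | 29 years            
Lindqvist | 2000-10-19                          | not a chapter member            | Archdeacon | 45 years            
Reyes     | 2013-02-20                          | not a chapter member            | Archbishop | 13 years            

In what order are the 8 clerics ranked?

By dignity: Tran, Reyes and Vasquez (Archbishop); then Lund and Kapoor (Bishop); then Sorensen (Abbot); then Lindqvist and Delgado (Archdeacon).
Tran, Reyes and Vasquez all have date of consecration or institution 2013-02-20, so the next rule applies.
Tran, Reyes and Vasquez are each not a chapter member, so the next rule applies.
Among Tran, Reyes and Vasquez, by years in holy orders (higher first): Tran (29 years) before Reyes (13 years) before Vasquez (6 years).
Lund and Kapoor both have date of consecration or institution 2015-08-06, so the next rule applies.
Lund and Kapoor are each not a chapter member, so the next rule applies.
Among Lund and Kapoor, by years in holy orders (higher first): Lund (44 years) before Kapoor (16 years).
Lindqvist and Delgado both have date of consecration or institution 2000-10-19, so the next rule applies.
Lindqvist and Delgado are each not a chapter member, so the next rule applies.
Among Lindqvist and Delgado, by years in holy orders (higher first): Lindqvist (45 years) before Delgado (11 years).
Full order: Tran, Reyes, Vasquez, Lund, Kapoor, Sorensen, Lindqvist, Delgado.

Tran, Reyes, Vasquez, Lund, Kapoor, Sorensen, Lindqvist, Delgado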